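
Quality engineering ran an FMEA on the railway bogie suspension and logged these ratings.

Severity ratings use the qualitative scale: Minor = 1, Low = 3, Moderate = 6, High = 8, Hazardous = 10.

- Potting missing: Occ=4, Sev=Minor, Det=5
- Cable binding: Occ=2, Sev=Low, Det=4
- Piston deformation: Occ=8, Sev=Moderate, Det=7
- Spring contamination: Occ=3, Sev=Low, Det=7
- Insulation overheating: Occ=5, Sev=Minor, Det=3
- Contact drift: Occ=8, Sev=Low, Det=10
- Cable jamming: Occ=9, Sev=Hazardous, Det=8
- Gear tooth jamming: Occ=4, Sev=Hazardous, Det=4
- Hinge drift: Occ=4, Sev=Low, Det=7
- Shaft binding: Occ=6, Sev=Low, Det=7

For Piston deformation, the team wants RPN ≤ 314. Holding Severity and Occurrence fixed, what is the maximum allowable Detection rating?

6

Piston deformation: S=6, O=8, D=7 → current RPN = 336.
Fixed product = 48. Need 48 × D ≤ 314, so D ≤ 314/48 = 6.54.
Maximum integer Detection rating = 6 (gives RPN 288; D=7 would give 336 > 314).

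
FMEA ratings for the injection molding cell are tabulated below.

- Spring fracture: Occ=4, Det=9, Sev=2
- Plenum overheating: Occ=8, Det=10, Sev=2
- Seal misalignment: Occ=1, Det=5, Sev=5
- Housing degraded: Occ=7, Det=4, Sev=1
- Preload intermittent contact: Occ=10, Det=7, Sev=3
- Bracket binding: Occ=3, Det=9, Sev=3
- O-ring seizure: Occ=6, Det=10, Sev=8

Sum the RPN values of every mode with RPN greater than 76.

RPN = Severity × Occurrence × Detection:
  Spring fracture: 2 × 4 × 9 = 72
  Plenum overheating: 2 × 8 × 10 = 160
  Seal misalignment: 5 × 1 × 5 = 25
  Housing degraded: 1 × 7 × 4 = 28
  Preload intermittent contact: 3 × 10 × 7 = 210
  Bracket binding: 3 × 3 × 9 = 81
  O-ring seizure: 8 × 6 × 10 = 480
RPN > 76: Plenum overheating (160), Preload intermittent contact (210), Bracket binding (81), O-ring seizure (480).
Sum: 160 + 210 + 81 + 480 = 931.

931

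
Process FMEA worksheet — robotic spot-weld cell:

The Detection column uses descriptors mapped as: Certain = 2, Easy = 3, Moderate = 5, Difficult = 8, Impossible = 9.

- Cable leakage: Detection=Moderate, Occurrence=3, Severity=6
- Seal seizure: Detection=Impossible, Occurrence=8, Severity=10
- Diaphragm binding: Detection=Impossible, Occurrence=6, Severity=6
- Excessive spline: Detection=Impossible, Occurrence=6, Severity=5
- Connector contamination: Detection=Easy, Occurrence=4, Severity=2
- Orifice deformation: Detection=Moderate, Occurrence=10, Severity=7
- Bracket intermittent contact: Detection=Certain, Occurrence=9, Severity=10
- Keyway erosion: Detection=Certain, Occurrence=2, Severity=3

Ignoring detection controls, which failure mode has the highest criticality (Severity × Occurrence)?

Bracket intermittent contact

Criticality = Severity × Occurrence:
  Cable leakage: 6 × 3 = 18
  Seal seizure: 10 × 8 = 80
  Diaphragm binding: 6 × 6 = 36
  Excessive spline: 5 × 6 = 30
  Connector contamination: 2 × 4 = 8
  Orifice deformation: 7 × 10 = 70
  Bracket intermittent contact: 10 × 9 = 90
  Keyway erosion: 3 × 2 = 6
Highest criticality is 90 → Bracket intermittent contact.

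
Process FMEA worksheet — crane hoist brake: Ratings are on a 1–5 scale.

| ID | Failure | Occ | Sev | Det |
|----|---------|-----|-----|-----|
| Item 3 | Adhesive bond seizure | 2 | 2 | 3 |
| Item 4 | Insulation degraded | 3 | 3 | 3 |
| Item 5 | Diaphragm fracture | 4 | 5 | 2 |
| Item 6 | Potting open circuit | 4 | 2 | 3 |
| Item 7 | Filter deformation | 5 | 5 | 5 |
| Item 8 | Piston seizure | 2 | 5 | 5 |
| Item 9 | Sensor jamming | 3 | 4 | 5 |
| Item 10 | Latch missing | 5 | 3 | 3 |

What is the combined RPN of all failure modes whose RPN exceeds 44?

280

RPN = Severity × Occurrence × Detection:
  Item 3: 2 × 2 × 3 = 12
  Item 4: 3 × 3 × 3 = 27
  Item 5: 5 × 4 × 2 = 40
  Item 6: 2 × 4 × 3 = 24
  Item 7: 5 × 5 × 5 = 125
  Item 8: 5 × 2 × 5 = 50
  Item 9: 4 × 3 × 5 = 60
  Item 10: 3 × 5 × 3 = 45
RPN > 44: Item 7 (125), Item 8 (50), Item 9 (60), Item 10 (45).
Sum: 125 + 50 + 60 + 45 = 280.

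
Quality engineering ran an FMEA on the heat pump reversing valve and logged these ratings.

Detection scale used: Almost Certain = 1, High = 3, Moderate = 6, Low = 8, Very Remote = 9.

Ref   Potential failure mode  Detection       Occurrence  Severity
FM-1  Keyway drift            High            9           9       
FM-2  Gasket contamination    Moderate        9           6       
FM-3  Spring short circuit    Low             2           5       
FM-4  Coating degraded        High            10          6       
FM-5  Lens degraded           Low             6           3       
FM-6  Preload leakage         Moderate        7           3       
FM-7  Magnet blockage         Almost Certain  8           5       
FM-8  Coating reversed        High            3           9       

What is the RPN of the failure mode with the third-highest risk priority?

180

RPN = Severity × Occurrence × Detection:
  FM-1: 9 × 9 × 3 = 243
  FM-2: 6 × 9 × 6 = 324
  FM-3: 5 × 2 × 8 = 80
  FM-4: 6 × 10 × 3 = 180
  FM-5: 3 × 6 × 8 = 144
  FM-6: 3 × 7 × 6 = 126
  FM-7: 5 × 8 × 1 = 40
  FM-8: 9 × 3 × 3 = 81
Sorted descending: 324, 243, 180, 144, 126, 81, 80, 40.
The third-highest RPN is 180 (FM-4).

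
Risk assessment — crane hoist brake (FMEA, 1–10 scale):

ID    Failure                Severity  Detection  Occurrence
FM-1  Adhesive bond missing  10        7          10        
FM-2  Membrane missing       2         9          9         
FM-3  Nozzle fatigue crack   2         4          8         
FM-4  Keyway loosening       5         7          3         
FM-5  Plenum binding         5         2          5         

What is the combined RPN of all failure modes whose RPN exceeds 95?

RPN = Severity × Occurrence × Detection:
  FM-1: 10 × 10 × 7 = 700
  FM-2: 2 × 9 × 9 = 162
  FM-3: 2 × 8 × 4 = 64
  FM-4: 5 × 3 × 7 = 105
  FM-5: 5 × 5 × 2 = 50
RPN > 95: FM-1 (700), FM-2 (162), FM-4 (105).
Sum: 700 + 162 + 105 = 967.

967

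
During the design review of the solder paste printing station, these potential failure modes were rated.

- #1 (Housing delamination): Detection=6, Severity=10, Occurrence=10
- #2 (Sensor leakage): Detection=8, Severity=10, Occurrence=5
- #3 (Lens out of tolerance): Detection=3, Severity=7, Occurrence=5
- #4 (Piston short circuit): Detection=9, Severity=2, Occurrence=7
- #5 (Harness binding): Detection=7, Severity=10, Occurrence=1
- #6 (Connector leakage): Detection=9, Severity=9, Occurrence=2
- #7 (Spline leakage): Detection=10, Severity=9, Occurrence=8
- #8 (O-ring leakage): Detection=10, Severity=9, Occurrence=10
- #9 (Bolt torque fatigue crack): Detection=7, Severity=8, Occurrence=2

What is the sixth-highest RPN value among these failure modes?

RPN = Severity × Occurrence × Detection:
  #1: 10 × 10 × 6 = 600
  #2: 10 × 5 × 8 = 400
  #3: 7 × 5 × 3 = 105
  #4: 2 × 7 × 9 = 126
  #5: 10 × 1 × 7 = 70
  #6: 9 × 2 × 9 = 162
  #7: 9 × 8 × 10 = 720
  #8: 9 × 10 × 10 = 900
  #9: 8 × 2 × 7 = 112
Sorted descending: 900, 720, 600, 400, 162, 126, 112, 105, 70.
The sixth-highest RPN is 126 (#4).

126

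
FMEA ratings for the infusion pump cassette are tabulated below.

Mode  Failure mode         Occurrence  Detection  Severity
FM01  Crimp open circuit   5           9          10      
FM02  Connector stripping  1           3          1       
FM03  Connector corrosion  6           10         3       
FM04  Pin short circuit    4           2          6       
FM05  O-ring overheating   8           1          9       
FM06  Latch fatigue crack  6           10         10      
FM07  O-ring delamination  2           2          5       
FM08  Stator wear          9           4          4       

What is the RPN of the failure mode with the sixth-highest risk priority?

RPN = Severity × Occurrence × Detection:
  FM01: 10 × 5 × 9 = 450
  FM02: 1 × 1 × 3 = 3
  FM03: 3 × 6 × 10 = 180
  FM04: 6 × 4 × 2 = 48
  FM05: 9 × 8 × 1 = 72
  FM06: 10 × 6 × 10 = 600
  FM07: 5 × 2 × 2 = 20
  FM08: 4 × 9 × 4 = 144
Sorted descending: 600, 450, 180, 144, 72, 48, 20, 3.
The sixth-highest RPN is 48 (FM04).

48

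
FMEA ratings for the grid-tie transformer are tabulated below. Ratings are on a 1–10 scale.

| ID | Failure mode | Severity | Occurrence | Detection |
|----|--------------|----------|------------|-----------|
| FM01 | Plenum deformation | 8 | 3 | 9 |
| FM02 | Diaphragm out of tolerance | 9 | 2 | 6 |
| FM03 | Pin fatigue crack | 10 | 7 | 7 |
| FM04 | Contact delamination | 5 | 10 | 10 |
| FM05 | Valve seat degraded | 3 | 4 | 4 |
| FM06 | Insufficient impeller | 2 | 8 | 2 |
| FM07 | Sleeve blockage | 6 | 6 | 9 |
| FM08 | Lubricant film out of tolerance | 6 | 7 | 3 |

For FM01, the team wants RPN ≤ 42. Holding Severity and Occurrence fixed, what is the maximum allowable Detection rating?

1

FM01: S=8, O=3, D=9 → current RPN = 216.
Fixed product = 24. Need 24 × D ≤ 42, so D ≤ 42/24 = 1.75.
Maximum integer Detection rating = 1 (gives RPN 24; D=2 would give 48 > 42).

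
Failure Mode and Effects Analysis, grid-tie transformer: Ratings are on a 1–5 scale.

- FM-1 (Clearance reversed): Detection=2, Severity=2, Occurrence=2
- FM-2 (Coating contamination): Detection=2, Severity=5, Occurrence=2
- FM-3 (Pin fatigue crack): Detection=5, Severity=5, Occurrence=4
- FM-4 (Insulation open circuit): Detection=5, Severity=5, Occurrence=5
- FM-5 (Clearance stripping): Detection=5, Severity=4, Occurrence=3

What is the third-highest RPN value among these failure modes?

RPN = Severity × Occurrence × Detection:
  FM-1: 2 × 2 × 2 = 8
  FM-2: 5 × 2 × 2 = 20
  FM-3: 5 × 4 × 5 = 100
  FM-4: 5 × 5 × 5 = 125
  FM-5: 4 × 3 × 5 = 60
Sorted descending: 125, 100, 60, 20, 8.
The third-highest RPN is 60 (FM-5).

60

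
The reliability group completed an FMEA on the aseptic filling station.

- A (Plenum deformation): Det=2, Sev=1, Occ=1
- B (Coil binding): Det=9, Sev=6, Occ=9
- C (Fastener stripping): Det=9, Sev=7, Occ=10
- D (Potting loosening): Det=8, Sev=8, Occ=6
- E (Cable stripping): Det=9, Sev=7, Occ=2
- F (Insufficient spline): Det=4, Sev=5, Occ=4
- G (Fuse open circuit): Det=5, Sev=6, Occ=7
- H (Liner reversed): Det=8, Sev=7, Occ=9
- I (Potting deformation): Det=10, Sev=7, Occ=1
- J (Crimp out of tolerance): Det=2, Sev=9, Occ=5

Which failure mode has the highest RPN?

C

RPN = Severity × Occurrence × Detection:
  A: 1 × 1 × 2 = 2
  B: 6 × 9 × 9 = 486
  C: 7 × 10 × 9 = 630
  D: 8 × 6 × 8 = 384
  E: 7 × 2 × 9 = 126
  F: 5 × 4 × 4 = 80
  G: 6 × 7 × 5 = 210
  H: 7 × 9 × 8 = 504
  I: 7 × 1 × 10 = 70
  J: 9 × 5 × 2 = 90
Highest RPN is 630 → C.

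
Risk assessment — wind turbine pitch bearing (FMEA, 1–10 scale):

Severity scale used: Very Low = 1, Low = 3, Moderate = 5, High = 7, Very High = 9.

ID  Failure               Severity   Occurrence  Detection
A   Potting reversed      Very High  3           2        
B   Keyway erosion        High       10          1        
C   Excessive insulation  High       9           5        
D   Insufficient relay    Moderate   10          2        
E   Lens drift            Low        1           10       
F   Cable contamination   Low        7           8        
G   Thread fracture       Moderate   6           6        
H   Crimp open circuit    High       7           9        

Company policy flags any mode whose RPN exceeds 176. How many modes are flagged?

3

RPN = Severity × Occurrence × Detection:
  A: 9 × 3 × 2 = 54
  B: 7 × 10 × 1 = 70
  C: 7 × 9 × 5 = 315
  D: 5 × 10 × 2 = 100
  E: 3 × 1 × 10 = 30
  F: 3 × 7 × 8 = 168
  G: 5 × 6 × 6 = 180
  H: 7 × 7 × 9 = 441
Modes with RPN > 176: C (315), G (180), H (441) → 3.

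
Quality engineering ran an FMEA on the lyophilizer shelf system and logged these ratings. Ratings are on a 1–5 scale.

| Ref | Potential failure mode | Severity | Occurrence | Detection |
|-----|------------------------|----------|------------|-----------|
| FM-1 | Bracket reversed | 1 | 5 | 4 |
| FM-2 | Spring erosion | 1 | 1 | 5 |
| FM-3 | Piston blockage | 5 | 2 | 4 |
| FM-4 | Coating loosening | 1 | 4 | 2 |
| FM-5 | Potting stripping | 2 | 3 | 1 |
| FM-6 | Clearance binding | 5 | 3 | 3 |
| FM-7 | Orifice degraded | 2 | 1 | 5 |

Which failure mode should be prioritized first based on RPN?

FM-6

RPN = Severity × Occurrence × Detection:
  FM-1: 1 × 5 × 4 = 20
  FM-2: 1 × 1 × 5 = 5
  FM-3: 5 × 2 × 4 = 40
  FM-4: 1 × 4 × 2 = 8
  FM-5: 2 × 3 × 1 = 6
  FM-6: 5 × 3 × 3 = 45
  FM-7: 2 × 1 × 5 = 10
Highest RPN is 45 → FM-6.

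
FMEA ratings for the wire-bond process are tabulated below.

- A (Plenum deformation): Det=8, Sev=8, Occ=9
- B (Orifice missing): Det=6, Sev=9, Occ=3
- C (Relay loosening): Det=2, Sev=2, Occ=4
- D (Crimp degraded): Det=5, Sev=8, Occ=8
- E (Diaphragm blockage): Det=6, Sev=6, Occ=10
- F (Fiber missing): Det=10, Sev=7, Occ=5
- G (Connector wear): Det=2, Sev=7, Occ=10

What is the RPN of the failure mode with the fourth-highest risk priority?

320

RPN = Severity × Occurrence × Detection:
  A: 8 × 9 × 8 = 576
  B: 9 × 3 × 6 = 162
  C: 2 × 4 × 2 = 16
  D: 8 × 8 × 5 = 320
  E: 6 × 10 × 6 = 360
  F: 7 × 5 × 10 = 350
  G: 7 × 10 × 2 = 140
Sorted descending: 576, 360, 350, 320, 162, 140, 16.
The fourth-highest RPN is 320 (D).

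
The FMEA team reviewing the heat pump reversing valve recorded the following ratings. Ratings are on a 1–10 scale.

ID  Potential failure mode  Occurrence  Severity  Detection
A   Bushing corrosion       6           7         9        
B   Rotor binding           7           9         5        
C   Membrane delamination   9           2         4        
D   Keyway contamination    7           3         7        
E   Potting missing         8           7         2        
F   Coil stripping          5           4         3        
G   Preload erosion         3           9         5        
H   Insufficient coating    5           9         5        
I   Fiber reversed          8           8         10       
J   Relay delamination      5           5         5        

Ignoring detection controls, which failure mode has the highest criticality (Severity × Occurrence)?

Criticality = Severity × Occurrence:
  A: 7 × 6 = 42
  B: 9 × 7 = 63
  C: 2 × 9 = 18
  D: 3 × 7 = 21
  E: 7 × 8 = 56
  F: 4 × 5 = 20
  G: 9 × 3 = 27
  H: 9 × 5 = 45
  I: 8 × 8 = 64
  J: 5 × 5 = 25
Highest criticality is 64 → I.

I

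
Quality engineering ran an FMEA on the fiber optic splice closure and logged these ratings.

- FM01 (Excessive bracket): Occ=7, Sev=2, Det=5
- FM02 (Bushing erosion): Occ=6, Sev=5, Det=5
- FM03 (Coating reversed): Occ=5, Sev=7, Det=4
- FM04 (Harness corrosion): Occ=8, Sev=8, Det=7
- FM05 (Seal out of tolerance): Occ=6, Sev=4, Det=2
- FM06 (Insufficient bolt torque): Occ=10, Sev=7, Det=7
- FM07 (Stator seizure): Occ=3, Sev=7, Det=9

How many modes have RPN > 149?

RPN = Severity × Occurrence × Detection:
  FM01: 2 × 7 × 5 = 70
  FM02: 5 × 6 × 5 = 150
  FM03: 7 × 5 × 4 = 140
  FM04: 8 × 8 × 7 = 448
  FM05: 4 × 6 × 2 = 48
  FM06: 7 × 10 × 7 = 490
  FM07: 7 × 3 × 9 = 189
Modes with RPN > 149: FM02 (150), FM04 (448), FM06 (490), FM07 (189) → 4.

4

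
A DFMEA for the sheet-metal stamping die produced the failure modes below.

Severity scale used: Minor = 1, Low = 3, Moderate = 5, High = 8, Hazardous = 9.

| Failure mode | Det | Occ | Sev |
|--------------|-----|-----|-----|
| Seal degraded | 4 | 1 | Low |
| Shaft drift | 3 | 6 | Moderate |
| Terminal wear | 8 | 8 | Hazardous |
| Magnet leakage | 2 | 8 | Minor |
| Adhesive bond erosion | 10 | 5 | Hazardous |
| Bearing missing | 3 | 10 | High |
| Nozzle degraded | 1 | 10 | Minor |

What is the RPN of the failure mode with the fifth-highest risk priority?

RPN = Severity × Occurrence × Detection:
  Seal degraded: 3 × 1 × 4 = 12
  Shaft drift: 5 × 6 × 3 = 90
  Terminal wear: 9 × 8 × 8 = 576
  Magnet leakage: 1 × 8 × 2 = 16
  Adhesive bond erosion: 9 × 5 × 10 = 450
  Bearing missing: 8 × 10 × 3 = 240
  Nozzle degraded: 1 × 10 × 1 = 10
Sorted descending: 576, 450, 240, 90, 16, 12, 10.
The fifth-highest RPN is 16 (Magnet leakage).

16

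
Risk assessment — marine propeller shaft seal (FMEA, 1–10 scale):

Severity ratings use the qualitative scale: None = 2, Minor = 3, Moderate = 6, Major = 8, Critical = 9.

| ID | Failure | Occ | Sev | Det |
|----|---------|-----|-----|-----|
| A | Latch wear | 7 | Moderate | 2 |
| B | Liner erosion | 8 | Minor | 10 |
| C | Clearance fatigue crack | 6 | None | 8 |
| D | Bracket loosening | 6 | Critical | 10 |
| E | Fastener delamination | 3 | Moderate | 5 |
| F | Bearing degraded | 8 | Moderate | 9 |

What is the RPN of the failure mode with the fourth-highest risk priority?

RPN = Severity × Occurrence × Detection:
  A: 6 × 7 × 2 = 84
  B: 3 × 8 × 10 = 240
  C: 2 × 6 × 8 = 96
  D: 9 × 6 × 10 = 540
  E: 6 × 3 × 5 = 90
  F: 6 × 8 × 9 = 432
Sorted descending: 540, 432, 240, 96, 90, 84.
The fourth-highest RPN is 96 (C).

96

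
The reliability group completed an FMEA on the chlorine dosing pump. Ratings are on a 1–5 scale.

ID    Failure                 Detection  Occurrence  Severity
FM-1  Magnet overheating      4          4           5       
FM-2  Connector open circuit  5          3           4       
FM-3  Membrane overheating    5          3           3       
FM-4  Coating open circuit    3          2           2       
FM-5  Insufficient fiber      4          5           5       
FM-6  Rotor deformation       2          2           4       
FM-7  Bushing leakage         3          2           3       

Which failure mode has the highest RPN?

RPN = Severity × Occurrence × Detection:
  FM-1: 5 × 4 × 4 = 80
  FM-2: 4 × 3 × 5 = 60
  FM-3: 3 × 3 × 5 = 45
  FM-4: 2 × 2 × 3 = 12
  FM-5: 5 × 5 × 4 = 100
  FM-6: 4 × 2 × 2 = 16
  FM-7: 3 × 2 × 3 = 18
Highest RPN is 100 → FM-5.

FM-5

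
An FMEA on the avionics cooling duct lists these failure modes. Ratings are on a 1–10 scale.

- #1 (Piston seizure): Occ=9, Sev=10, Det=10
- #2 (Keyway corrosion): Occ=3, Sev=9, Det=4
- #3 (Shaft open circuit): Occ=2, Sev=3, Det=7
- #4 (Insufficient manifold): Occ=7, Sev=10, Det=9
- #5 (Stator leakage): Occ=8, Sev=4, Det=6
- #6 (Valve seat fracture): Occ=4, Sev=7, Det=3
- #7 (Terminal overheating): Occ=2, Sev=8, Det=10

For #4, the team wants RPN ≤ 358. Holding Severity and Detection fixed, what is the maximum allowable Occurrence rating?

#4: S=10, O=7, D=9 → current RPN = 630.
Fixed product = 90. Need 90 × O ≤ 358, so O ≤ 358/90 = 3.98.
Maximum integer Occurrence rating = 3 (gives RPN 270; O=4 would give 360 > 358).

3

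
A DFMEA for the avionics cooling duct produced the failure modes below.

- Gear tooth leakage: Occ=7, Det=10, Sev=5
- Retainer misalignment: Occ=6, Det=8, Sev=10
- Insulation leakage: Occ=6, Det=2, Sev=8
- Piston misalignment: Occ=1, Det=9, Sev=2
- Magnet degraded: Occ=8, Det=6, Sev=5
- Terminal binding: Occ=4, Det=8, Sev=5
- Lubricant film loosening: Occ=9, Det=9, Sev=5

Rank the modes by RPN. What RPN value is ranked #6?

RPN = Severity × Occurrence × Detection:
  Gear tooth leakage: 5 × 7 × 10 = 350
  Retainer misalignment: 10 × 6 × 8 = 480
  Insulation leakage: 8 × 6 × 2 = 96
  Piston misalignment: 2 × 1 × 9 = 18
  Magnet degraded: 5 × 8 × 6 = 240
  Terminal binding: 5 × 4 × 8 = 160
  Lubricant film loosening: 5 × 9 × 9 = 405
Sorted descending: 480, 405, 350, 240, 160, 96, 18.
The sixth-highest RPN is 96 (Insulation leakage).

96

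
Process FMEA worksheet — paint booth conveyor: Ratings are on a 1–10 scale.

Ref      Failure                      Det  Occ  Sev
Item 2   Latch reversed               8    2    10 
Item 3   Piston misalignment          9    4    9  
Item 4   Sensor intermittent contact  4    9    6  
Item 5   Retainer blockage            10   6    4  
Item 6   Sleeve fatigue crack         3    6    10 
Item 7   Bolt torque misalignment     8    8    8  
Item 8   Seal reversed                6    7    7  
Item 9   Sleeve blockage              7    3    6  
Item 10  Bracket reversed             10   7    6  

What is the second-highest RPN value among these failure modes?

420

RPN = Severity × Occurrence × Detection:
  Item 2: 10 × 2 × 8 = 160
  Item 3: 9 × 4 × 9 = 324
  Item 4: 6 × 9 × 4 = 216
  Item 5: 4 × 6 × 10 = 240
  Item 6: 10 × 6 × 3 = 180
  Item 7: 8 × 8 × 8 = 512
  Item 8: 7 × 7 × 6 = 294
  Item 9: 6 × 3 × 7 = 126
  Item 10: 6 × 7 × 10 = 420
Sorted descending: 512, 420, 324, 294, 240, 216, 180, 160, 126.
The second-highest RPN is 420 (Item 10).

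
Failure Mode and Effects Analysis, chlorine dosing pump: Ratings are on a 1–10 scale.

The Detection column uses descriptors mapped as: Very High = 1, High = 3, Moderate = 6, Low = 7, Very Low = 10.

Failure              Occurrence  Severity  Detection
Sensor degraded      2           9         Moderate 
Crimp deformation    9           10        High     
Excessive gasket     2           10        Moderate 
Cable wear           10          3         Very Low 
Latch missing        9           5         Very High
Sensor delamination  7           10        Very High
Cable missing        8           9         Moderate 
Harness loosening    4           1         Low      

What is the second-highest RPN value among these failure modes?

300

RPN = Severity × Occurrence × Detection:
  Sensor degraded: 9 × 2 × 6 = 108
  Crimp deformation: 10 × 9 × 3 = 270
  Excessive gasket: 10 × 2 × 6 = 120
  Cable wear: 3 × 10 × 10 = 300
  Latch missing: 5 × 9 × 1 = 45
  Sensor delamination: 10 × 7 × 1 = 70
  Cable missing: 9 × 8 × 6 = 432
  Harness loosening: 1 × 4 × 7 = 28
Sorted descending: 432, 300, 270, 120, 108, 70, 45, 28.
The second-highest RPN is 300 (Cable wear).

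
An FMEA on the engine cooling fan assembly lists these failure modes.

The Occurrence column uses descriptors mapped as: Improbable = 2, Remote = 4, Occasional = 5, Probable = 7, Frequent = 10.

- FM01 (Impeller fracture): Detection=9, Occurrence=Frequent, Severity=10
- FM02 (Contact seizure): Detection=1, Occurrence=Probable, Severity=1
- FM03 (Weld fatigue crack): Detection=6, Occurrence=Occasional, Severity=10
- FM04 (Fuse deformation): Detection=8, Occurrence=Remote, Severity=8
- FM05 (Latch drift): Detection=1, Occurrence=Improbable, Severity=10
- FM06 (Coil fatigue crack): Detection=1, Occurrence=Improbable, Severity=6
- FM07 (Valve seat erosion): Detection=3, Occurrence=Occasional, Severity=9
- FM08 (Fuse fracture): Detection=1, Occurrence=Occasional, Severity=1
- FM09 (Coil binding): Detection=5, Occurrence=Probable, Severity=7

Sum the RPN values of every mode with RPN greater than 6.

1875

RPN = Severity × Occurrence × Detection:
  FM01: 10 × 10 × 9 = 900
  FM02: 1 × 7 × 1 = 7
  FM03: 10 × 5 × 6 = 300
  FM04: 8 × 4 × 8 = 256
  FM05: 10 × 2 × 1 = 20
  FM06: 6 × 2 × 1 = 12
  FM07: 9 × 5 × 3 = 135
  FM08: 1 × 5 × 1 = 5
  FM09: 7 × 7 × 5 = 245
RPN > 6: FM01 (900), FM02 (7), FM03 (300), FM04 (256), FM05 (20), FM06 (12), FM07 (135), FM09 (245).
Sum: 900 + 7 + 300 + 256 + 20 + 12 + 135 + 245 = 1875.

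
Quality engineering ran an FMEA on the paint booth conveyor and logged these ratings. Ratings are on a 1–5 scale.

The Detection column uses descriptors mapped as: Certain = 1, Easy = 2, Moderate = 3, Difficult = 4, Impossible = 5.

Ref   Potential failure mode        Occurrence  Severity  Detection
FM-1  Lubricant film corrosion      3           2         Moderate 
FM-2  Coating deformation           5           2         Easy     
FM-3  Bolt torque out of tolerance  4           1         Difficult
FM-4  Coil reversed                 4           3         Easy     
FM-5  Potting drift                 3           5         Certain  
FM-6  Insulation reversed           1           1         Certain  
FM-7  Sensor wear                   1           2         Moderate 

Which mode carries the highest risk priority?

FM-4

RPN = Severity × Occurrence × Detection:
  FM-1: 2 × 3 × 3 = 18
  FM-2: 2 × 5 × 2 = 20
  FM-3: 1 × 4 × 4 = 16
  FM-4: 3 × 4 × 2 = 24
  FM-5: 5 × 3 × 1 = 15
  FM-6: 1 × 1 × 1 = 1
  FM-7: 2 × 1 × 3 = 6
Highest RPN is 24 → FM-4.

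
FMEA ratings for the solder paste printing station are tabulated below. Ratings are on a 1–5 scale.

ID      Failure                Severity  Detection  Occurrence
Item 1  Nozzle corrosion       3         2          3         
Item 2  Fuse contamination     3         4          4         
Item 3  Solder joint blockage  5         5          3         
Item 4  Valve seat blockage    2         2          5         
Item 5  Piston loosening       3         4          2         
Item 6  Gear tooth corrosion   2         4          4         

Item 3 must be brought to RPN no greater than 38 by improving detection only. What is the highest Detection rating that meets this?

2

Item 3: S=5, O=3, D=5 → current RPN = 75.
Fixed product = 15. Need 15 × D ≤ 38, so D ≤ 38/15 = 2.53.
Maximum integer Detection rating = 2 (gives RPN 30; D=3 would give 45 > 38).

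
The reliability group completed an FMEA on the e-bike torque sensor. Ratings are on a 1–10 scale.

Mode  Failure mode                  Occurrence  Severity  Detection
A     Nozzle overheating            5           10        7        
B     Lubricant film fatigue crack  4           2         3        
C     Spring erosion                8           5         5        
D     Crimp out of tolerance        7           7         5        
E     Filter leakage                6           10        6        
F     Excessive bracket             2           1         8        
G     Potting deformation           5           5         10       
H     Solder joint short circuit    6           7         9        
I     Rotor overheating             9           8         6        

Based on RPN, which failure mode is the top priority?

I

RPN = Severity × Occurrence × Detection:
  A: 10 × 5 × 7 = 350
  B: 2 × 4 × 3 = 24
  C: 5 × 8 × 5 = 200
  D: 7 × 7 × 5 = 245
  E: 10 × 6 × 6 = 360
  F: 1 × 2 × 8 = 16
  G: 5 × 5 × 10 = 250
  H: 7 × 6 × 9 = 378
  I: 8 × 9 × 6 = 432
Highest RPN is 432 → I.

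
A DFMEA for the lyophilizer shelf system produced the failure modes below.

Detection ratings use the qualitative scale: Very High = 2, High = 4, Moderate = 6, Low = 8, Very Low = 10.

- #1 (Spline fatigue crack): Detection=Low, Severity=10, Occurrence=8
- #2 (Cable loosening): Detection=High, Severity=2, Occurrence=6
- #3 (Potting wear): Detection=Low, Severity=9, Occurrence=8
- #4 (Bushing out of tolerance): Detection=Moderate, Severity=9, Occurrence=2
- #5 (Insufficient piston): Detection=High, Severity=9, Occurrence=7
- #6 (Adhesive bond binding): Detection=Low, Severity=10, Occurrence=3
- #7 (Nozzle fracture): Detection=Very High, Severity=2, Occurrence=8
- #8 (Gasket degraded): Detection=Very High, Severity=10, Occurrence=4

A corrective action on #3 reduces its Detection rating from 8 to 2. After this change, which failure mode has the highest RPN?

RPN = Severity × Occurrence × Detection:
  #1: 10 × 8 × 8 = 640
  #2: 2 × 6 × 4 = 48
  #3: 9 × 8 × 8 = 576
  #4: 9 × 2 × 6 = 108
  #5: 9 × 7 × 4 = 252
  #6: 10 × 3 × 8 = 240
  #7: 2 × 8 × 2 = 32
  #8: 10 × 4 × 2 = 80
After action: #3 → 9 × 8 × 2 = 144.
Revised RPNs: #1=640, #5=252, #6=240, #3=144, #4=108, #8=80, #2=48, #7=32.
Highest is now #1 (640).

#1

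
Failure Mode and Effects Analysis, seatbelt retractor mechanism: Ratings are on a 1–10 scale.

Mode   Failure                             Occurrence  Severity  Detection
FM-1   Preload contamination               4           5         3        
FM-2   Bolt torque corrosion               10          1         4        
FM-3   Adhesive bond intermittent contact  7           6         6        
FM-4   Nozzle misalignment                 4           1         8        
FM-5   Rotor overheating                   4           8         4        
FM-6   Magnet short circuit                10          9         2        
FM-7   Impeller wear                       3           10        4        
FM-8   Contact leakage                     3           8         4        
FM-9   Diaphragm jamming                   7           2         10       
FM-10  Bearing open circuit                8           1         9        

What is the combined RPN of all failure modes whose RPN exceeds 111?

RPN = Severity × Occurrence × Detection:
  FM-1: 5 × 4 × 3 = 60
  FM-2: 1 × 10 × 4 = 40
  FM-3: 6 × 7 × 6 = 252
  FM-4: 1 × 4 × 8 = 32
  FM-5: 8 × 4 × 4 = 128
  FM-6: 9 × 10 × 2 = 180
  FM-7: 10 × 3 × 4 = 120
  FM-8: 8 × 3 × 4 = 96
  FM-9: 2 × 7 × 10 = 140
  FM-10: 1 × 8 × 9 = 72
RPN > 111: FM-3 (252), FM-5 (128), FM-6 (180), FM-7 (120), FM-9 (140).
Sum: 252 + 128 + 180 + 120 + 140 = 820.

820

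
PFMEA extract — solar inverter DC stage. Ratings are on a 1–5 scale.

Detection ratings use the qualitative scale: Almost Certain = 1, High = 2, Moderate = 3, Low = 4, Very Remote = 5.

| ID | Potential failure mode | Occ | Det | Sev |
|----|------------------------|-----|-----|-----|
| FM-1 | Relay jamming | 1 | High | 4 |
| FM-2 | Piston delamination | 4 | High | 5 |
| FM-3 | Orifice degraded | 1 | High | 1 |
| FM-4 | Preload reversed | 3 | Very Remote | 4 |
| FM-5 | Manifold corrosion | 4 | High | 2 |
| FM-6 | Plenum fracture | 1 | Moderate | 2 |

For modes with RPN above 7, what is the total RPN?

RPN = Severity × Occurrence × Detection:
  FM-1: 4 × 1 × 2 = 8
  FM-2: 5 × 4 × 2 = 40
  FM-3: 1 × 1 × 2 = 2
  FM-4: 4 × 3 × 5 = 60
  FM-5: 2 × 4 × 2 = 16
  FM-6: 2 × 1 × 3 = 6
RPN > 7: FM-1 (8), FM-2 (40), FM-4 (60), FM-5 (16).
Sum: 8 + 40 + 60 + 16 = 124.

124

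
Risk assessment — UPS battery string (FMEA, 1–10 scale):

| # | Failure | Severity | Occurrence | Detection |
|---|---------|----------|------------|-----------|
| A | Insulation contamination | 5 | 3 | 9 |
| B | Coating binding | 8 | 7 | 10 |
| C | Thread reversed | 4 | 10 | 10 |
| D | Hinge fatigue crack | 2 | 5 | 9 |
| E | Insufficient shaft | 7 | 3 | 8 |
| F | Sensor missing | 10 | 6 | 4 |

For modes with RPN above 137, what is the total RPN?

RPN = Severity × Occurrence × Detection:
  A: 5 × 3 × 9 = 135
  B: 8 × 7 × 10 = 560
  C: 4 × 10 × 10 = 400
  D: 2 × 5 × 9 = 90
  E: 7 × 3 × 8 = 168
  F: 10 × 6 × 4 = 240
RPN > 137: B (560), C (400), E (168), F (240).
Sum: 560 + 400 + 168 + 240 = 1368.

1368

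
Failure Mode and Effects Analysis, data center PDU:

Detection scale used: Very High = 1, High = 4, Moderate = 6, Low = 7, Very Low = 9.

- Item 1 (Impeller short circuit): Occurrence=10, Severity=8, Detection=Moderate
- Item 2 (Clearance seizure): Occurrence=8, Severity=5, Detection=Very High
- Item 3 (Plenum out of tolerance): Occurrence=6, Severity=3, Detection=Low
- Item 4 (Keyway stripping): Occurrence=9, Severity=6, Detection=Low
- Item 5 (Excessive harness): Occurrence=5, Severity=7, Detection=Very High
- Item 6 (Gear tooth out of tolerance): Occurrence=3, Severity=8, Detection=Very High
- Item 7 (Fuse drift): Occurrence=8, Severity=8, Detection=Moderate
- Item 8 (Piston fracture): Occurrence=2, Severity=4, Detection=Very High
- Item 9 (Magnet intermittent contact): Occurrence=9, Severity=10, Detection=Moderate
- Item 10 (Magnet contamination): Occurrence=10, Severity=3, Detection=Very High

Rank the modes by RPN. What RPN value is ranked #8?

30

RPN = Severity × Occurrence × Detection:
  Item 1: 8 × 10 × 6 = 480
  Item 2: 5 × 8 × 1 = 40
  Item 3: 3 × 6 × 7 = 126
  Item 4: 6 × 9 × 7 = 378
  Item 5: 7 × 5 × 1 = 35
  Item 6: 8 × 3 × 1 = 24
  Item 7: 8 × 8 × 6 = 384
  Item 8: 4 × 2 × 1 = 8
  Item 9: 10 × 9 × 6 = 540
  Item 10: 3 × 10 × 1 = 30
Sorted descending: 540, 480, 384, 378, 126, 40, 35, 30, 24, 8.
The eighth-highest RPN is 30 (Item 10).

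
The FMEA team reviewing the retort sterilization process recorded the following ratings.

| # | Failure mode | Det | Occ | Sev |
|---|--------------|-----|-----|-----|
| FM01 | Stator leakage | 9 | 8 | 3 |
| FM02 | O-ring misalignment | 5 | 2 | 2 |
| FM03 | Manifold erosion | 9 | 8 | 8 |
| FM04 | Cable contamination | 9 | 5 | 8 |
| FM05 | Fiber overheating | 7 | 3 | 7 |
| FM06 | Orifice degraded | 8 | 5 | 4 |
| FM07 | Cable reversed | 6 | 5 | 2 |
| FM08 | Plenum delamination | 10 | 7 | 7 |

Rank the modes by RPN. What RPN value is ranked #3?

RPN = Severity × Occurrence × Detection:
  FM01: 3 × 8 × 9 = 216
  FM02: 2 × 2 × 5 = 20
  FM03: 8 × 8 × 9 = 576
  FM04: 8 × 5 × 9 = 360
  FM05: 7 × 3 × 7 = 147
  FM06: 4 × 5 × 8 = 160
  FM07: 2 × 5 × 6 = 60
  FM08: 7 × 7 × 10 = 490
Sorted descending: 576, 490, 360, 216, 160, 147, 60, 20.
The third-highest RPN is 360 (FM04).

360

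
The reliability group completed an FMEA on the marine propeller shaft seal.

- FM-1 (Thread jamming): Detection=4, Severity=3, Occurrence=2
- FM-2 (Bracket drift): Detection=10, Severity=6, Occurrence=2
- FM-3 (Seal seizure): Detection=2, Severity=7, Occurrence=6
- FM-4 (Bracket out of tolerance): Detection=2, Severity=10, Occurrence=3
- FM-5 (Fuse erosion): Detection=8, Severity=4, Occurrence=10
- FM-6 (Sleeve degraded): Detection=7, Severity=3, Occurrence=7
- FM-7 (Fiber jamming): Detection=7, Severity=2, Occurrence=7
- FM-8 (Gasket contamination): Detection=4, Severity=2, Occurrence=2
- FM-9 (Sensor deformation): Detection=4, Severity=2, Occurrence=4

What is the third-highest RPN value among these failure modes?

120

RPN = Severity × Occurrence × Detection:
  FM-1: 3 × 2 × 4 = 24
  FM-2: 6 × 2 × 10 = 120
  FM-3: 7 × 6 × 2 = 84
  FM-4: 10 × 3 × 2 = 60
  FM-5: 4 × 10 × 8 = 320
  FM-6: 3 × 7 × 7 = 147
  FM-7: 2 × 7 × 7 = 98
  FM-8: 2 × 2 × 4 = 16
  FM-9: 2 × 4 × 4 = 32
Sorted descending: 320, 147, 120, 98, 84, 60, 32, 24, 16.
The third-highest RPN is 120 (FM-2).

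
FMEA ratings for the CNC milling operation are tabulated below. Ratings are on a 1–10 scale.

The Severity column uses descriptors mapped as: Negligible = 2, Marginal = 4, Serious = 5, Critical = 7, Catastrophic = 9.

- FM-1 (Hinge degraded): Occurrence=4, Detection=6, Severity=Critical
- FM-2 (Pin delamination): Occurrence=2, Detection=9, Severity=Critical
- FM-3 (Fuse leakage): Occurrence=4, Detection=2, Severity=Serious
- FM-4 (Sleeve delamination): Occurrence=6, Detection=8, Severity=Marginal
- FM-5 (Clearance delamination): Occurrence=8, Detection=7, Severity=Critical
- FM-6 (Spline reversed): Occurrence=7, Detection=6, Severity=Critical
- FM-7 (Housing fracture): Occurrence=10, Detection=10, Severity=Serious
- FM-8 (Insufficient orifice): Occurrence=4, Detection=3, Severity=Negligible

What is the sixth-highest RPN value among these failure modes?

RPN = Severity × Occurrence × Detection:
  FM-1: 7 × 4 × 6 = 168
  FM-2: 7 × 2 × 9 = 126
  FM-3: 5 × 4 × 2 = 40
  FM-4: 4 × 6 × 8 = 192
  FM-5: 7 × 8 × 7 = 392
  FM-6: 7 × 7 × 6 = 294
  FM-7: 5 × 10 × 10 = 500
  FM-8: 2 × 4 × 3 = 24
Sorted descending: 500, 392, 294, 192, 168, 126, 40, 24.
The sixth-highest RPN is 126 (FM-2).

126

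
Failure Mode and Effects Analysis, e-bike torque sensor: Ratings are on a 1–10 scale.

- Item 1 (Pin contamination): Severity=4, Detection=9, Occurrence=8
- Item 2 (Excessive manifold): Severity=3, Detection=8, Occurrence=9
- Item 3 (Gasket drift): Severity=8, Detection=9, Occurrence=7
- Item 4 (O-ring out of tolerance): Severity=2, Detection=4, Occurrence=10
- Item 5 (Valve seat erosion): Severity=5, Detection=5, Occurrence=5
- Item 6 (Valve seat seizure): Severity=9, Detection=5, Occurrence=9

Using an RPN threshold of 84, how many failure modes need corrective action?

RPN = Severity × Occurrence × Detection:
  Item 1: 4 × 8 × 9 = 288
  Item 2: 3 × 9 × 8 = 216
  Item 3: 8 × 7 × 9 = 504
  Item 4: 2 × 10 × 4 = 80
  Item 5: 5 × 5 × 5 = 125
  Item 6: 9 × 9 × 5 = 405
Modes with RPN ≥ 84: Item 1 (288), Item 2 (216), Item 3 (504), Item 5 (125), Item 6 (405) → 5.

5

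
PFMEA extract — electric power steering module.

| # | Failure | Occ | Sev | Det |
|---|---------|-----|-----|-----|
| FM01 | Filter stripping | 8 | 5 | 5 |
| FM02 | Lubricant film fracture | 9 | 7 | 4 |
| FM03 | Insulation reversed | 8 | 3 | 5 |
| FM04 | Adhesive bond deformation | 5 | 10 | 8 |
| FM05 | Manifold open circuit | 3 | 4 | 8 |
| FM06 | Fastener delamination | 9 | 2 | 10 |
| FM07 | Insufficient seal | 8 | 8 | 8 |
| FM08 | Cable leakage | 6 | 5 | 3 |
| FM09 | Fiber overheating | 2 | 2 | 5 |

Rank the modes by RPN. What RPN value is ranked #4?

RPN = Severity × Occurrence × Detection:
  FM01: 5 × 8 × 5 = 200
  FM02: 7 × 9 × 4 = 252
  FM03: 3 × 8 × 5 = 120
  FM04: 10 × 5 × 8 = 400
  FM05: 4 × 3 × 8 = 96
  FM06: 2 × 9 × 10 = 180
  FM07: 8 × 8 × 8 = 512
  FM08: 5 × 6 × 3 = 90
  FM09: 2 × 2 × 5 = 20
Sorted descending: 512, 400, 252, 200, 180, 120, 96, 90, 20.
The fourth-highest RPN is 200 (FM01).

200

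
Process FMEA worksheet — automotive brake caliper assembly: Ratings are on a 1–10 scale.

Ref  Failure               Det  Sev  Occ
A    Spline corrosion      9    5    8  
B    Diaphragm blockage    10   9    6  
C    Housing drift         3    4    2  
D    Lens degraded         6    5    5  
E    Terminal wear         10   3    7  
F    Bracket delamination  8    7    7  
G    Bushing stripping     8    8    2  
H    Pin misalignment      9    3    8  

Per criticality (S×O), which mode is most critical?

B

Criticality = Severity × Occurrence:
  A: 5 × 8 = 40
  B: 9 × 6 = 54
  C: 4 × 2 = 8
  D: 5 × 5 = 25
  E: 3 × 7 = 21
  F: 7 × 7 = 49
  G: 8 × 2 = 16
  H: 3 × 8 = 24
Highest criticality is 54 → B.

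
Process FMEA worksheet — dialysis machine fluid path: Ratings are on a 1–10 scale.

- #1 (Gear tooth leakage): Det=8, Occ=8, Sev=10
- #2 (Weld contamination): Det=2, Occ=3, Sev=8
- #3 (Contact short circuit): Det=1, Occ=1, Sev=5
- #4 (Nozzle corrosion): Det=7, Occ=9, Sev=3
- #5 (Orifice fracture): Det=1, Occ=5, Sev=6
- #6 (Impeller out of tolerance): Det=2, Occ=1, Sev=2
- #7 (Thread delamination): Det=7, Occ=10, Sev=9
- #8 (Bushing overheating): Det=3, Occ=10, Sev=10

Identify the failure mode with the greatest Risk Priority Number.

RPN = Severity × Occurrence × Detection:
  #1: 10 × 8 × 8 = 640
  #2: 8 × 3 × 2 = 48
  #3: 5 × 1 × 1 = 5
  #4: 3 × 9 × 7 = 189
  #5: 6 × 5 × 1 = 30
  #6: 2 × 1 × 2 = 4
  #7: 9 × 10 × 7 = 630
  #8: 10 × 10 × 3 = 300
Highest RPN is 640 → #1.

#1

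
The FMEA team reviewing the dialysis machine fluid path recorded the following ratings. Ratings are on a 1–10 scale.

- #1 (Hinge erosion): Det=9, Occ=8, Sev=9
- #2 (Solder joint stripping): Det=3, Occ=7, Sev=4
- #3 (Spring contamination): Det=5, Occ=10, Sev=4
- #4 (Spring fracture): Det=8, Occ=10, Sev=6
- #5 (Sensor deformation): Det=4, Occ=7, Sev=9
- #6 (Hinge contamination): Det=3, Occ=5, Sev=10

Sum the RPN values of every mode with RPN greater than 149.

RPN = Severity × Occurrence × Detection:
  #1: 9 × 8 × 9 = 648
  #2: 4 × 7 × 3 = 84
  #3: 4 × 10 × 5 = 200
  #4: 6 × 10 × 8 = 480
  #5: 9 × 7 × 4 = 252
  #6: 10 × 5 × 3 = 150
RPN > 149: #1 (648), #3 (200), #4 (480), #5 (252), #6 (150).
Sum: 648 + 200 + 480 + 252 + 150 = 1730.

1730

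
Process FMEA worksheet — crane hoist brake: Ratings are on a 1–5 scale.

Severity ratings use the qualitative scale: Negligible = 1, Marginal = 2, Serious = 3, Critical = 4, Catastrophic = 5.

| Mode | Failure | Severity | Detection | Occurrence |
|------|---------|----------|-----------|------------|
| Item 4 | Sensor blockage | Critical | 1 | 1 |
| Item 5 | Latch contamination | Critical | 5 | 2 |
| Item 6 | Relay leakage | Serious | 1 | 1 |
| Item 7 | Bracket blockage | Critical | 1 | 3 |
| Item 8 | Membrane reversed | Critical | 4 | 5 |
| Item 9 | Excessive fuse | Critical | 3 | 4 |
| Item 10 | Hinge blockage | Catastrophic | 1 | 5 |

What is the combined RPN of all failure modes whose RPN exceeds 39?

168

RPN = Severity × Occurrence × Detection:
  Item 4: 4 × 1 × 1 = 4
  Item 5: 4 × 2 × 5 = 40
  Item 6: 3 × 1 × 1 = 3
  Item 7: 4 × 3 × 1 = 12
  Item 8: 4 × 5 × 4 = 80
  Item 9: 4 × 4 × 3 = 48
  Item 10: 5 × 5 × 1 = 25
RPN > 39: Item 5 (40), Item 8 (80), Item 9 (48).
Sum: 40 + 80 + 48 = 168.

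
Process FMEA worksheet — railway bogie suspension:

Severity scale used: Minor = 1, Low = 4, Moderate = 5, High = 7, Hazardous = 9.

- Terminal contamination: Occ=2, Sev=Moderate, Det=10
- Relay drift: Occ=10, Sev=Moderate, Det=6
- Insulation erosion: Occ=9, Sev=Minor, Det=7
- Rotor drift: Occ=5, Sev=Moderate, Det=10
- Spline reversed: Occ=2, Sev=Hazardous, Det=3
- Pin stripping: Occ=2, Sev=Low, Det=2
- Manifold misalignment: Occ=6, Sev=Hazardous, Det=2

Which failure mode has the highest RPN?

RPN = Severity × Occurrence × Detection:
  Terminal contamination: 5 × 2 × 10 = 100
  Relay drift: 5 × 10 × 6 = 300
  Insulation erosion: 1 × 9 × 7 = 63
  Rotor drift: 5 × 5 × 10 = 250
  Spline reversed: 9 × 2 × 3 = 54
  Pin stripping: 4 × 2 × 2 = 16
  Manifold misalignment: 9 × 6 × 2 = 108
Highest RPN is 300 → Relay drift.

Relay drift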